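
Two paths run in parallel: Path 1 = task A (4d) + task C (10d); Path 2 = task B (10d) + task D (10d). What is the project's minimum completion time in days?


Path 1 = 4 + 10 = 14 days
Path 2 = 10 + 10 = 20 days
Duration = max(14, 20) = 20 days

20 days


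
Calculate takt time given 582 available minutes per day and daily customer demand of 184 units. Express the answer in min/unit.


Formula: Takt Time = Available Production Time / Customer Demand
Takt = 582 min/day / 184 units/day
Takt = 3.16 min/unit

3.16 min/unit


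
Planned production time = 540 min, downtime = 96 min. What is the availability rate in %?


Formula: Availability = (Planned Time - Downtime) / Planned Time * 100
Uptime = 540 - 96 = 444 min
Availability = 444 / 540 * 100 = 82.2%

82.2%


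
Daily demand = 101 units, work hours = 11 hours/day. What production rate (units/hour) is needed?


Formula: Production Rate = Daily Demand / Available Hours
Rate = 101 units/day / 11 hours/day
Rate = 9.2 units/hour

9.2 units/hour


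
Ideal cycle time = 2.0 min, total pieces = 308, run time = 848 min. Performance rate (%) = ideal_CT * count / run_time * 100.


Formula: Performance = (Ideal CT * Total Count) / Run Time * 100
Ideal output time = 2.0 * 308 = 616.0 min
Performance = 616.0 / 848 * 100 = 72.6%

72.6%


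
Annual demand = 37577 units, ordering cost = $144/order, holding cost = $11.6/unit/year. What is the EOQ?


Formula: EOQ = sqrt(2 * D * S / H)
Numerator: 2 * 37577 * 144 = 10822176
2DS/H = 10822176 / 11.6 = 932946.2
EOQ = sqrt(932946.2) = 965.9 units

965.9 units


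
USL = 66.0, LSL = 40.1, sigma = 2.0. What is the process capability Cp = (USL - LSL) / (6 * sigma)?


Cp = (66.0 - 40.1) / (6 * 2.0)

2.16


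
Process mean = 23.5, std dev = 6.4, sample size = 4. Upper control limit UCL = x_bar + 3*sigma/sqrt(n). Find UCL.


UCL = 23.5 + 3 * 6.4 / sqrt(4)

33.1


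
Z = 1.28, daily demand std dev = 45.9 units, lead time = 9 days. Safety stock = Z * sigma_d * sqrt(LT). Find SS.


Formula: SS = z * sigma_d * sqrt(LT)
sqrt(LT) = sqrt(9) = 3.0
SS = 1.28 * 45.9 * 3.0
SS = 176.3 units

176.3 units


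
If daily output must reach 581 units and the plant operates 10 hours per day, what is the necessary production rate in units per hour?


Formula: Production Rate = Daily Demand / Available Hours
Rate = 581 units/day / 10 hours/day
Rate = 58.1 units/hour

58.1 units/hour


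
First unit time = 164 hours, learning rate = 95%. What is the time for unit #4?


Formula: T_n = T_1 * (learning_rate)^(log2(n)) where learning_rate = rate/100
Doublings = log2(4) = 2
T_n = 164 * 0.95^2
T_n = 164 * 0.9025 = 148.0 hours

148.0 hours


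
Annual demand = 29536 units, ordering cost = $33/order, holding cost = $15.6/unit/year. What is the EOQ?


Formula: EOQ = sqrt(2 * D * S / H)
Numerator: 2 * 29536 * 33 = 1949376
2DS/H = 1949376 / 15.6 = 124960.0
EOQ = sqrt(124960.0) = 353.5 units

353.5 units


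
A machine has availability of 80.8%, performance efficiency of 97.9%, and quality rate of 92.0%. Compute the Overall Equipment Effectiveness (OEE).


Formula: OEE = Availability * Performance * Quality / 10000
A * P = 80.8% * 97.9% / 100 = 79.1%
OEE = 79.1% * 92.0% / 100 = 72.8%

72.8%


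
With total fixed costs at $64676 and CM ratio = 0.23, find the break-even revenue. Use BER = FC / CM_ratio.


Formula: BER = Fixed Costs / Contribution Margin Ratio
BER = $64676 / 0.23
BER = $281200.00 (to the nearest cent)

$281200.00


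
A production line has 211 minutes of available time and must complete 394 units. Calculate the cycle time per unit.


Formula: CT = Available Time / Number of Units
CT = 211 min / 394 units
CT = 0.54 min/unit

0.54 min/unit


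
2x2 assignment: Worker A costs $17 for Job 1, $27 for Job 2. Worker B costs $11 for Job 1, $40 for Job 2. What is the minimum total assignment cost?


Option 1: A->1 + B->2 = $17 + $40 = $57
Option 2: A->2 + B->1 = $27 + $11 = $38
Min cost = min($57, $38) = $38

$38


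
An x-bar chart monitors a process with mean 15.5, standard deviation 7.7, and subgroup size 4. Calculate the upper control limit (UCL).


UCL = 15.5 + 3 * 7.7 / sqrt(4)

27.05


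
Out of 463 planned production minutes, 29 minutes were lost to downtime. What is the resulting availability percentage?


Formula: Availability = (Planned Time - Downtime) / Planned Time * 100
Uptime = 463 - 29 = 434 min
Availability = 434 / 463 * 100 = 93.7%

93.7%


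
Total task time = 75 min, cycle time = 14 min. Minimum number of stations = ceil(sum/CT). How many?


Formula: N_min = ceil(Sum of Task Times / Cycle Time)
N_min = ceil(75 min / 14 min) = ceil(5.3571)
N_min = 6 stations

6


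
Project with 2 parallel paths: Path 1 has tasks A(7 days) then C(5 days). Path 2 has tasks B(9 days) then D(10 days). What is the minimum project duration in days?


Path 1 = 7 + 5 = 12 days
Path 2 = 9 + 10 = 19 days
Duration = max(12, 19) = 19 days

19 days


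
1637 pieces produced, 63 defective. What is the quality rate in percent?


Formula: Quality Rate = Good Pieces / Total Pieces * 100
Good pieces = 1637 - 63 = 1574
QR = 1574 / 1637 * 100 = 96.2%

96.2%


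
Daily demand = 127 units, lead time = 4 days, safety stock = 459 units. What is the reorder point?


Formula: ROP = (Daily Demand * Lead Time) + Safety Stock
Demand during lead time = 127 * 4 = 508 units
ROP = 508 + 459 = 967 units

967 units


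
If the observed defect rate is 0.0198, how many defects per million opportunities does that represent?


DPMO = defect_rate * 1000000 = 0.0198 * 1000000

19800


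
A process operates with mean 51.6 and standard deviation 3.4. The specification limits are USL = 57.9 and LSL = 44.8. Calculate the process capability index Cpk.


Cpu = (57.9 - 51.6) / (3 * 3.4) = 0.62
Cpl = (51.6 - 44.8) / (3 * 3.4) = 0.67
Cpk = min(0.62, 0.67) = 0.62

0.62


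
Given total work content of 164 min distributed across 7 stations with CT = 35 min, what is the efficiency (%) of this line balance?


Formula: Efficiency = Sum of Task Times / (N_stations * CT) * 100
Total station capacity = 7 stations * 35 min = 245 min
Efficiency = 164 / 245 * 100 = 66.9%

66.9%


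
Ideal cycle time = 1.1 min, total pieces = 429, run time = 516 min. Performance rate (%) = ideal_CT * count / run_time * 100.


Formula: Performance = (Ideal CT * Total Count) / Run Time * 100
Ideal output time = 1.1 * 429 = 471.9 min
Performance = 471.9 / 516 * 100 = 91.5%

91.5%


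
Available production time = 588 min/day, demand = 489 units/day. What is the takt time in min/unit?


Formula: Takt Time = Available Production Time / Customer Demand
Takt = 588 min/day / 489 units/day
Takt = 1.2 min/unit

1.2 min/unit


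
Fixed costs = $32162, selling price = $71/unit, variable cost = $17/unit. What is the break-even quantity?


Formula: BEQ = Fixed Costs / (Price - Variable Cost)
Contribution margin = $71 - $17 = $54/unit
BEQ = ceil($32162 / $54/unit) = ceil(595.59) = 596 units

596 units


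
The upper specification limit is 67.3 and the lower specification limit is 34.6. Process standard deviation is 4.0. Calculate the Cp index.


Cp = (67.3 - 34.6) / (6 * 4.0)

1.36


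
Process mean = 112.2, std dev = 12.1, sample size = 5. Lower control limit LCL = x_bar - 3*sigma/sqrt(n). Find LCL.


LCL = 112.2 - 3 * 12.1 / sqrt(5)

95.97


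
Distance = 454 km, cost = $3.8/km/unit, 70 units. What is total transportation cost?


TC = dist * cost * units = 454 * 3.8 * 70 = $120764.00

$120764.00


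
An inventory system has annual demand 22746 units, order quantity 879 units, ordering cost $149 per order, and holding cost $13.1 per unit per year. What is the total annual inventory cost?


TC = 22746/879 * 149 + 879/2 * 13.1

$9613.14


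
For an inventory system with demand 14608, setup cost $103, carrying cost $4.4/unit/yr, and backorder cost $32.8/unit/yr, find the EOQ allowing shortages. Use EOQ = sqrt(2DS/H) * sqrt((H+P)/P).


Formula: EOQ* = sqrt(2DS/H) * sqrt((H+P)/P)
Base EOQ = sqrt(2*14608*103/4.4) = 826.99 units
Correction = sqrt((4.4+32.8)/32.8) = 1.06496
EOQ* = 826.99 * 1.06496 = 880.7 units

880.7 units


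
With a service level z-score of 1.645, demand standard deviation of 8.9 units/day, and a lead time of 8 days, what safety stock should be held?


Formula: SS = z * sigma_d * sqrt(LT)
sqrt(LT) = sqrt(8) = 2.8284
SS = 1.645 * 8.9 * 2.8284
SS = 41.4 units

41.4 units


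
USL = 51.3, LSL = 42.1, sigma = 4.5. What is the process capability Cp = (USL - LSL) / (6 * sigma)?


Cp = (51.3 - 42.1) / (6 * 4.5)

0.34


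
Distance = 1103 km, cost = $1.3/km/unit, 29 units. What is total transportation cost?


TC = dist * cost * units = 1103 * 1.3 * 29 = $41583.10

$41583.10


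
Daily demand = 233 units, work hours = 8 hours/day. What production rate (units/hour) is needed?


Formula: Production Rate = Daily Demand / Available Hours
Rate = 233 units/day / 8 hours/day
Rate = 29.1 units/hour

29.1 units/hour


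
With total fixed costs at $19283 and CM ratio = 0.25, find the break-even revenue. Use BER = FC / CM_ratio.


Formula: BER = Fixed Costs / Contribution Margin Ratio
BER = $19283 / 0.25
BER = $77132.00 (to the nearest cent)

$77132.00


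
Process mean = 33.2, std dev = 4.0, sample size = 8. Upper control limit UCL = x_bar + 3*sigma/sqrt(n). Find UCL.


UCL = 33.2 + 3 * 4.0 / sqrt(8)

37.44


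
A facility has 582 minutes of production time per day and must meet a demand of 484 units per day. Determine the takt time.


Formula: Takt Time = Available Production Time / Customer Demand
Takt = 582 min/day / 484 units/day
Takt = 1.2 min/unit

1.2 min/unit


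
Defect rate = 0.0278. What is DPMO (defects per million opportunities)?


DPMO = defect_rate * 1000000 = 0.0278 * 1000000

27800


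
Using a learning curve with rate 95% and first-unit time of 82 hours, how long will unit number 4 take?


Formula: T_n = T_1 * (learning_rate)^(log2(n)) where learning_rate = rate/100
Doublings = log2(4) = 2
T_n = 82 * 0.95^2
T_n = 82 * 0.9025 = 74.0 hours

74.0 hours


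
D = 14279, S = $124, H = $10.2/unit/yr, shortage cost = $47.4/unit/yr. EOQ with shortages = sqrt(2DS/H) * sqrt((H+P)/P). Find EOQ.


Formula: EOQ* = sqrt(2DS/H) * sqrt((H+P)/P)
Base EOQ = sqrt(2*14279*124/10.2) = 589.22 units
Correction = sqrt((10.2+47.4)/47.4) = 1.10236
EOQ* = 589.22 * 1.10236 = 649.5 units

649.5 units


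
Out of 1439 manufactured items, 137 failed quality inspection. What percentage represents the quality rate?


Formula: Quality Rate = Good Pieces / Total Pieces * 100
Good pieces = 1439 - 137 = 1302
QR = 1302 / 1439 * 100 = 90.5%

90.5%


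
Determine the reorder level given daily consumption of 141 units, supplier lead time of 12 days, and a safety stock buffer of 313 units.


Formula: ROP = (Daily Demand * Lead Time) + Safety Stock
Demand during lead time = 141 * 12 = 1692 units
ROP = 1692 + 313 = 2005 units

2005 units


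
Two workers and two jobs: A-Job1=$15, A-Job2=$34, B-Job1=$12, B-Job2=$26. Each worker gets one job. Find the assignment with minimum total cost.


Option 1: A->1 + B->2 = $15 + $26 = $41
Option 2: A->2 + B->1 = $34 + $12 = $46
Min cost = min($41, $46) = $41

$41


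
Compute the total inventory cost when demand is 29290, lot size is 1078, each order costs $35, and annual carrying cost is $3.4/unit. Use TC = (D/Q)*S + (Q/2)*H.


TC = 29290/1078 * 35 + 1078/2 * 3.4

$2783.57


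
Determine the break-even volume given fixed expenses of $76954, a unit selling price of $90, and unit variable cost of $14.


Formula: BEQ = Fixed Costs / (Price - Variable Cost)
Contribution margin = $90 - $14 = $76/unit
BEQ = ceil($76954 / $76/unit) = ceil(1012.55) = 1013 units

1013 units


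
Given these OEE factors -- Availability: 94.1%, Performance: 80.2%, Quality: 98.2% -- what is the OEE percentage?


Formula: OEE = Availability * Performance * Quality / 10000
A * P = 94.1% * 80.2% / 100 = 75.47%
OEE = 75.47% * 98.2% / 100 = 74.1%

74.1%


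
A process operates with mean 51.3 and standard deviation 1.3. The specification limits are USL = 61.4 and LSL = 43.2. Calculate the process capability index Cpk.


Cpu = (61.4 - 51.3) / (3 * 1.3) = 2.59
Cpl = (51.3 - 43.2) / (3 * 1.3) = 2.08
Cpk = min(2.59, 2.08) = 2.08

2.08


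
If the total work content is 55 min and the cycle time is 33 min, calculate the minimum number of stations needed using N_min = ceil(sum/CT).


Formula: N_min = ceil(Sum of Task Times / Cycle Time)
N_min = ceil(55 min / 33 min) = ceil(1.6667)
N_min = 2 stations

2


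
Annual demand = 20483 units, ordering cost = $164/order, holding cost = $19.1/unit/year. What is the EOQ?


Formula: EOQ = sqrt(2 * D * S / H)
Numerator: 2 * 20483 * 164 = 6718424
2DS/H = 6718424 / 19.1 = 351749.9
EOQ = sqrt(351749.9) = 593.1 units

593.1 units


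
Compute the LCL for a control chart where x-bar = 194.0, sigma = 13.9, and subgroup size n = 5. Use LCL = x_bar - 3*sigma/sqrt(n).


LCL = 194.0 - 3 * 13.9 / sqrt(5)

175.35


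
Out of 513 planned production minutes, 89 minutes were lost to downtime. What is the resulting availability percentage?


Formula: Availability = (Planned Time - Downtime) / Planned Time * 100
Uptime = 513 - 89 = 424 min
Availability = 424 / 513 * 100 = 82.7%

82.7%


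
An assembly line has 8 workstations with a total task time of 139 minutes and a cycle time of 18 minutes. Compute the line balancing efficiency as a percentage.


Formula: Efficiency = Sum of Task Times / (N_stations * CT) * 100
Total station capacity = 8 stations * 18 min = 144 min
Efficiency = 139 / 144 * 100 = 96.5%

96.5%


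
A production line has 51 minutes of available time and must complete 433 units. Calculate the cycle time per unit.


Formula: CT = Available Time / Number of Units
CT = 51 min / 433 units
CT = 0.12 min/unit

0.12 min/unit


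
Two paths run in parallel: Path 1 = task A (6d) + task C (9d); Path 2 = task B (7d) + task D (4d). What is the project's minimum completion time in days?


Path 1 = 6 + 9 = 15 days
Path 2 = 7 + 4 = 11 days
Duration = max(15, 11) = 15 days

15 days


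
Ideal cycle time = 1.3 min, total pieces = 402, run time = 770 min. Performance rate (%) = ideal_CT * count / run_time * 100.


Formula: Performance = (Ideal CT * Total Count) / Run Time * 100
Ideal output time = 1.3 * 402 = 522.6 min
Performance = 522.6 / 770 * 100 = 67.9%

67.9%


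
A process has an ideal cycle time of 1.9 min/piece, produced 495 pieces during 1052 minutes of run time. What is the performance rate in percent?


Formula: Performance = (Ideal CT * Total Count) / Run Time * 100
Ideal output time = 1.9 * 495 = 940.5 min
Performance = 940.5 / 1052 * 100 = 89.4%

89.4%


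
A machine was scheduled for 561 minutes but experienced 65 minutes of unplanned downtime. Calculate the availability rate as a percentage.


Formula: Availability = (Planned Time - Downtime) / Planned Time * 100
Uptime = 561 - 65 = 496 min
Availability = 496 / 561 * 100 = 88.4%

88.4%


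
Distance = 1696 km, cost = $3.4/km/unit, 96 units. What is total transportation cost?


TC = dist * cost * units = 1696 * 3.4 * 96 = $553574.40

$553574.40


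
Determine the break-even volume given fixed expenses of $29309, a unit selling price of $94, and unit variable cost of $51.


Formula: BEQ = Fixed Costs / (Price - Variable Cost)
Contribution margin = $94 - $51 = $43/unit
BEQ = ceil($29309 / $43/unit) = ceil(681.6) = 682 units

682 units


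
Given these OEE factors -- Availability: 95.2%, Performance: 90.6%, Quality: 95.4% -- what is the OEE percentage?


Formula: OEE = Availability * Performance * Quality / 10000
A * P = 95.2% * 90.6% / 100 = 86.25%
OEE = 86.25% * 95.4% / 100 = 82.3%

82.3%


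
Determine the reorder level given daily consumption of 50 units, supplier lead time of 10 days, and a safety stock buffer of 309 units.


Formula: ROP = (Daily Demand * Lead Time) + Safety Stock
Demand during lead time = 50 * 10 = 500 units
ROP = 500 + 309 = 809 units

809 units


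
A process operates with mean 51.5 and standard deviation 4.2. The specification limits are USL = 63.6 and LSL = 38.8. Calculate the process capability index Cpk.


Cpu = (63.6 - 51.5) / (3 * 4.2) = 0.96
Cpl = (51.5 - 38.8) / (3 * 4.2) = 1.01
Cpk = min(0.96, 1.01) = 0.96

0.96


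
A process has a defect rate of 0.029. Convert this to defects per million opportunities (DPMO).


DPMO = defect_rate * 1000000 = 0.029 * 1000000

29000


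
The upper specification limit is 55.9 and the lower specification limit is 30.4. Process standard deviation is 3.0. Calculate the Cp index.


Cp = (55.9 - 30.4) / (6 * 3.0)

1.42


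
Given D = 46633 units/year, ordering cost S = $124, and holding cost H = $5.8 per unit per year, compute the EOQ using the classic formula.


Formula: EOQ = sqrt(2 * D * S / H)
Numerator: 2 * 46633 * 124 = 11564984
2DS/H = 11564984 / 5.8 = 1993962.8
EOQ = sqrt(1993962.8) = 1412.1 units

1412.1 units


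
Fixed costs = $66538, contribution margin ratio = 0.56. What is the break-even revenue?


Formula: BER = Fixed Costs / Contribution Margin Ratio
BER = $66538 / 0.56
BER = $118817.86 (to the nearest cent)

$118817.86


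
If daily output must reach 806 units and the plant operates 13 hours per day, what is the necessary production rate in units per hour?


Formula: Production Rate = Daily Demand / Available Hours
Rate = 806 units/day / 13 hours/day
Rate = 62.0 units/hour

62.0 units/hour


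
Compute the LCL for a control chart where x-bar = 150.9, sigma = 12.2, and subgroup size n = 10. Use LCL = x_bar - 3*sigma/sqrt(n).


LCL = 150.9 - 3 * 12.2 / sqrt(10)

139.33


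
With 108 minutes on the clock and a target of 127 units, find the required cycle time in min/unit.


Formula: CT = Available Time / Number of Units
CT = 108 min / 127 units
CT = 0.85 min/unit

0.85 min/unit


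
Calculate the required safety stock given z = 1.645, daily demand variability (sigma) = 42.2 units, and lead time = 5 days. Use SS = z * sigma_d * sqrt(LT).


Formula: SS = z * sigma_d * sqrt(LT)
sqrt(LT) = sqrt(5) = 2.2361
SS = 1.645 * 42.2 * 2.2361
SS = 155.2 units

155.2 units


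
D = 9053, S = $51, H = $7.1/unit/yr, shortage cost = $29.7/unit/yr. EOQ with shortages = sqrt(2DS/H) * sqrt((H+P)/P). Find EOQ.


Formula: EOQ* = sqrt(2DS/H) * sqrt((H+P)/P)
Base EOQ = sqrt(2*9053*51/7.1) = 360.63 units
Correction = sqrt((7.1+29.7)/29.7) = 1.11313
EOQ* = 360.63 * 1.11313 = 401.4 units

401.4 units


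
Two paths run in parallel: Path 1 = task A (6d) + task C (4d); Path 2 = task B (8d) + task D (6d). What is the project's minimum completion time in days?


Path 1 = 6 + 4 = 10 days
Path 2 = 8 + 6 = 14 days
Duration = max(10, 14) = 14 days

14 days


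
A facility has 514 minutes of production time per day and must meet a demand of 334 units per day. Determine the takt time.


Formula: Takt Time = Available Production Time / Customer Demand
Takt = 514 min/day / 334 units/day
Takt = 1.54 min/unit

1.54 min/unit


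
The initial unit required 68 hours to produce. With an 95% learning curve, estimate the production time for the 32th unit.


Formula: T_n = T_1 * (learning_rate)^(log2(n)) where learning_rate = rate/100
Doublings = log2(32) = 5
T_n = 68 * 0.95^5
T_n = 68 * 0.7738 = 52.6 hours

52.6 hours


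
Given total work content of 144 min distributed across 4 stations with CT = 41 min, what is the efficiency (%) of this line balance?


Formula: Efficiency = Sum of Task Times / (N_stations * CT) * 100
Total station capacity = 4 stations * 41 min = 164 min
Efficiency = 144 / 164 * 100 = 87.8%

87.8%


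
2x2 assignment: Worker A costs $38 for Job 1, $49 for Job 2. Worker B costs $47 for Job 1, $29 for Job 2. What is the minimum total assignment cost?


Option 1: A->1 + B->2 = $38 + $29 = $67
Option 2: A->2 + B->1 = $49 + $47 = $96
Min cost = min($67, $96) = $67

$67


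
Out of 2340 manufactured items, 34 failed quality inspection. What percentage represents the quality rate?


Formula: Quality Rate = Good Pieces / Total Pieces * 100
Good pieces = 2340 - 34 = 2306
QR = 2306 / 2340 * 100 = 98.5%

98.5%


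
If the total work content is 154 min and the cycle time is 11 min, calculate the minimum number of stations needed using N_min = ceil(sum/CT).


Formula: N_min = ceil(Sum of Task Times / Cycle Time)
N_min = ceil(154 min / 11 min) = ceil(14.0)
N_min = 14 stations

14


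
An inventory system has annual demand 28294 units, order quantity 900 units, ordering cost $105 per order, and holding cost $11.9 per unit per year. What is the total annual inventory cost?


TC = 28294/900 * 105 + 900/2 * 11.9

$8655.97


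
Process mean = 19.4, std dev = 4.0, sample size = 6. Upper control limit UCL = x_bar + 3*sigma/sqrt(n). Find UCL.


UCL = 19.4 + 3 * 4.0 / sqrt(6)

24.3


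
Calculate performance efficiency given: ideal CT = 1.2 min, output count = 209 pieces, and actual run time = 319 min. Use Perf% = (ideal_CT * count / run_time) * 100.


Formula: Performance = (Ideal CT * Total Count) / Run Time * 100
Ideal output time = 1.2 * 209 = 250.8 min
Performance = 250.8 / 319 * 100 = 78.6%

78.6%


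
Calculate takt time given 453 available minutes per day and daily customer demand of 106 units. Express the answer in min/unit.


Formula: Takt Time = Available Production Time / Customer Demand
Takt = 453 min/day / 106 units/day
Takt = 4.27 min/unit

4.27 min/unit


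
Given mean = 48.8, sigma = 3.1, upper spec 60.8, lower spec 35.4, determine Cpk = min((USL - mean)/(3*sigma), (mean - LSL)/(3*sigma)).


Cpu = (60.8 - 48.8) / (3 * 3.1) = 1.29
Cpl = (48.8 - 35.4) / (3 * 3.1) = 1.44
Cpk = min(1.29, 1.44) = 1.29

1.29


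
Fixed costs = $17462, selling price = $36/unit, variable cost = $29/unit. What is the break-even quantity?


Formula: BEQ = Fixed Costs / (Price - Variable Cost)
Contribution margin = $36 - $29 = $7/unit
BEQ = ceil($17462 / $7/unit) = ceil(2494.57) = 2495 units

2495 units


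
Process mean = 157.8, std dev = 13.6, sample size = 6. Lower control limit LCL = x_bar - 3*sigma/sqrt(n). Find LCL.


LCL = 157.8 - 3 * 13.6 / sqrt(6)

141.14


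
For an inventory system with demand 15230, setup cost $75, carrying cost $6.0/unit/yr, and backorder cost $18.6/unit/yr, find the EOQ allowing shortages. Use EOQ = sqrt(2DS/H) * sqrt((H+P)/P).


Formula: EOQ* = sqrt(2DS/H) * sqrt((H+P)/P)
Base EOQ = sqrt(2*15230*75/6.0) = 617.05 units
Correction = sqrt((6.0+18.6)/18.6) = 1.15004
EOQ* = 617.05 * 1.15004 = 709.6 units

709.6 units


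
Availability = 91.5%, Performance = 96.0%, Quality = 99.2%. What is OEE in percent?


Formula: OEE = Availability * Performance * Quality / 10000
A * P = 91.5% * 96.0% / 100 = 87.84%
OEE = 87.84% * 99.2% / 100 = 87.1%

87.1%


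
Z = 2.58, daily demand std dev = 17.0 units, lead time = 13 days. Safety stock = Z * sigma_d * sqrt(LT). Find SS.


Formula: SS = z * sigma_d * sqrt(LT)
sqrt(LT) = sqrt(13) = 3.6056
SS = 2.58 * 17.0 * 3.6056
SS = 158.1 units

158.1 units


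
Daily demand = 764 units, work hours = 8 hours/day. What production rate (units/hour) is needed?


Formula: Production Rate = Daily Demand / Available Hours
Rate = 764 units/day / 8 hours/day
Rate = 95.5 units/hour

95.5 units/hour


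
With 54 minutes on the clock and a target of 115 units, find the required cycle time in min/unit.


Formula: CT = Available Time / Number of Units
CT = 54 min / 115 units
CT = 0.47 min/unit

0.47 min/unit


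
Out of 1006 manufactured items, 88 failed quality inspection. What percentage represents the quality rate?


Formula: Quality Rate = Good Pieces / Total Pieces * 100
Good pieces = 1006 - 88 = 918
QR = 918 / 1006 * 100 = 91.3%

91.3%


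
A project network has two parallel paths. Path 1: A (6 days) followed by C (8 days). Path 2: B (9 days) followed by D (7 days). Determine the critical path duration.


Path 1 = 6 + 8 = 14 days
Path 2 = 9 + 7 = 16 days
Duration = max(14, 16) = 16 days

16 days


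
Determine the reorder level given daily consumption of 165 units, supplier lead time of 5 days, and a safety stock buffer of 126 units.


Formula: ROP = (Daily Demand * Lead Time) + Safety Stock
Demand during lead time = 165 * 5 = 825 units
ROP = 825 + 126 = 951 units

951 units


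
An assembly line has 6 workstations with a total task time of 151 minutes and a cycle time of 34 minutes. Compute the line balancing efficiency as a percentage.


Formula: Efficiency = Sum of Task Times / (N_stations * CT) * 100
Total station capacity = 6 stations * 34 min = 204 min
Efficiency = 151 / 204 * 100 = 74.0%

74.0%


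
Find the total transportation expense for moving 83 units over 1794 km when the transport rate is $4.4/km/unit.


TC = dist * cost * units = 1794 * 4.4 * 83 = $655168.80

$655168.80


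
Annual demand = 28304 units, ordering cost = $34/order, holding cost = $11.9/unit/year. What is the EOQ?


Formula: EOQ = sqrt(2 * D * S / H)
Numerator: 2 * 28304 * 34 = 1924672
2DS/H = 1924672 / 11.9 = 161737.1
EOQ = sqrt(161737.1) = 402.2 units

402.2 units


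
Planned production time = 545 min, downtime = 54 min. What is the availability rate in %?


Formula: Availability = (Planned Time - Downtime) / Planned Time * 100
Uptime = 545 - 54 = 491 min
Availability = 491 / 545 * 100 = 90.1%

90.1%


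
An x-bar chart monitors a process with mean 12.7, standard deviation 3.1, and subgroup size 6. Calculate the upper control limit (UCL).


UCL = 12.7 + 3 * 3.1 / sqrt(6)

16.5


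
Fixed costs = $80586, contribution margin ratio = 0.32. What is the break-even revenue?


Formula: BER = Fixed Costs / Contribution Margin Ratio
BER = $80586 / 0.32
BER = $251831.25 (to the nearest cent)

$251831.25


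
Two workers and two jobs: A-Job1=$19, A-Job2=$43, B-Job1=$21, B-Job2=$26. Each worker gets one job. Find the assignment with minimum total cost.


Option 1: A->1 + B->2 = $19 + $26 = $45
Option 2: A->2 + B->1 = $43 + $21 = $64
Min cost = min($45, $64) = $45

$45


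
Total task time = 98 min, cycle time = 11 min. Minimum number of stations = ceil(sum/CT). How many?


Formula: N_min = ceil(Sum of Task Times / Cycle Time)
N_min = ceil(98 min / 11 min) = ceil(8.9091)
N_min = 9 stations

9


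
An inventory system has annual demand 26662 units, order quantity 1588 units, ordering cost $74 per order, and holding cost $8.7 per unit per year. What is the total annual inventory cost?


TC = 26662/1588 * 74 + 1588/2 * 8.7

$8150.24


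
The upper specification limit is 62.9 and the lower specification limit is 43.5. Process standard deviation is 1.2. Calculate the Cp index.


Cp = (62.9 - 43.5) / (6 * 1.2)

2.69


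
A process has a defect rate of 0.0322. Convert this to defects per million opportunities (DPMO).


DPMO = defect_rate * 1000000 = 0.0322 * 1000000

32200


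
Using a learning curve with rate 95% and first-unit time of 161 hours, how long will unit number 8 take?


Formula: T_n = T_1 * (learning_rate)^(log2(n)) where learning_rate = rate/100
Doublings = log2(8) = 3
T_n = 161 * 0.95^3
T_n = 161 * 0.8574 = 138.0 hours

138.0 hours


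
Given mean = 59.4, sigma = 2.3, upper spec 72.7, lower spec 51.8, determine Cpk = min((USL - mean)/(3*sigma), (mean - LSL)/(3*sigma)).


Cpu = (72.7 - 59.4) / (3 * 2.3) = 1.93
Cpl = (59.4 - 51.8) / (3 * 2.3) = 1.1
Cpk = min(1.93, 1.1) = 1.1

1.1


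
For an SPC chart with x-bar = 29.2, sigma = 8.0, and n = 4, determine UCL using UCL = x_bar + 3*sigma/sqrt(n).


UCL = 29.2 + 3 * 8.0 / sqrt(4)

41.2


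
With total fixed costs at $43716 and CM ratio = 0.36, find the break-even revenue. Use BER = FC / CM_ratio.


Formula: BER = Fixed Costs / Contribution Margin Ratio
BER = $43716 / 0.36
BER = $121433.33 (to the nearest cent)

$121433.33


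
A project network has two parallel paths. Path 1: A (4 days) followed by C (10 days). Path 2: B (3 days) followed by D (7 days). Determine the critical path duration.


Path 1 = 4 + 10 = 14 days
Path 2 = 3 + 7 = 10 days
Duration = max(14, 10) = 14 days

14 days


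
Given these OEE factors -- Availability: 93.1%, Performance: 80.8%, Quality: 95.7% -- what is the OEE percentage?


Formula: OEE = Availability * Performance * Quality / 10000
A * P = 93.1% * 80.8% / 100 = 75.22%
OEE = 75.22% * 95.7% / 100 = 72.0%

72.0%


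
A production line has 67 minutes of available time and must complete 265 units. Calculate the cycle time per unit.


Formula: CT = Available Time / Number of Units
CT = 67 min / 265 units
CT = 0.25 min/unit

0.25 min/unit


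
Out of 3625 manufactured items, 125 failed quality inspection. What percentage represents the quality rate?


Formula: Quality Rate = Good Pieces / Total Pieces * 100
Good pieces = 3625 - 125 = 3500
QR = 3500 / 3625 * 100 = 96.6%

96.6%


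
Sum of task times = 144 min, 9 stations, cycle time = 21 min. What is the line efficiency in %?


Formula: Efficiency = Sum of Task Times / (N_stations * CT) * 100
Total station capacity = 9 stations * 21 min = 189 min
Efficiency = 144 / 189 * 100 = 76.2%

76.2%


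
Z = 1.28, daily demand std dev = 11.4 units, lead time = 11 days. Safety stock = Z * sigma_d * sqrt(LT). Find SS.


Formula: SS = z * sigma_d * sqrt(LT)
sqrt(LT) = sqrt(11) = 3.3166
SS = 1.28 * 11.4 * 3.3166
SS = 48.4 units

48.4 units


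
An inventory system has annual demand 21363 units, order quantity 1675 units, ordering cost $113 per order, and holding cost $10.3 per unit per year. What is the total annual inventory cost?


TC = 21363/1675 * 113 + 1675/2 * 10.3

$10067.46


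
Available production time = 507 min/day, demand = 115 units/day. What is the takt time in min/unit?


Formula: Takt Time = Available Production Time / Customer Demand
Takt = 507 min/day / 115 units/day
Takt = 4.41 min/unit

4.41 min/unit


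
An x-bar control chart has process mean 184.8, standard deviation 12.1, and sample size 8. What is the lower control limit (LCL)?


LCL = 184.8 - 3 * 12.1 / sqrt(8)

171.97


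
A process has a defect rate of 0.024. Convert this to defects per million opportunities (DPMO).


DPMO = defect_rate * 1000000 = 0.024 * 1000000

24000


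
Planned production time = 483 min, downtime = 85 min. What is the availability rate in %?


Formula: Availability = (Planned Time - Downtime) / Planned Time * 100
Uptime = 483 - 85 = 398 min
Availability = 398 / 483 * 100 = 82.4%

82.4%


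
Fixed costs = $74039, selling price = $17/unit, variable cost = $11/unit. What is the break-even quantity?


Formula: BEQ = Fixed Costs / (Price - Variable Cost)
Contribution margin = $17 - $11 = $6/unit
BEQ = ceil($74039 / $6/unit) = ceil(12339.83) = 12340 units

12340 units


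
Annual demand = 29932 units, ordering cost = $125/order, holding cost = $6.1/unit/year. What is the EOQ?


Formula: EOQ = sqrt(2 * D * S / H)
Numerator: 2 * 29932 * 125 = 7483000
2DS/H = 7483000 / 6.1 = 1226721.3
EOQ = sqrt(1226721.3) = 1107.6 units

1107.6 units


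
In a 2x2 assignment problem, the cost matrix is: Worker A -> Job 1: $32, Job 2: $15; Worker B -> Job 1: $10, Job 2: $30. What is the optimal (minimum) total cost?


Option 1: A->1 + B->2 = $32 + $30 = $62
Option 2: A->2 + B->1 = $15 + $10 = $25
Min cost = min($62, $25) = $25

$25


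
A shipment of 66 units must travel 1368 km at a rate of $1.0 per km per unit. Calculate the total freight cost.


TC = dist * cost * units = 1368 * 1.0 * 66 = $90288.00

$90288.00


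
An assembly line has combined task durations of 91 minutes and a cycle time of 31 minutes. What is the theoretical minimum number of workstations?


Formula: N_min = ceil(Sum of Task Times / Cycle Time)
N_min = ceil(91 min / 31 min) = ceil(2.9355)
N_min = 3 stations

3


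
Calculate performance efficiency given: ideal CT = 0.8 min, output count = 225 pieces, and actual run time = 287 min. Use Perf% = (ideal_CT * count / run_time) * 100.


Formula: Performance = (Ideal CT * Total Count) / Run Time * 100
Ideal output time = 0.8 * 225 = 180.0 min
Performance = 180.0 / 287 * 100 = 62.7%

62.7%


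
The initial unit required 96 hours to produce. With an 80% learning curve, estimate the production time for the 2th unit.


Formula: T_n = T_1 * (learning_rate)^(log2(n)) where learning_rate = rate/100
Doublings = log2(2) = 1
T_n = 96 * 0.8^1
T_n = 96 * 0.8 = 76.8 hours

76.8 hours


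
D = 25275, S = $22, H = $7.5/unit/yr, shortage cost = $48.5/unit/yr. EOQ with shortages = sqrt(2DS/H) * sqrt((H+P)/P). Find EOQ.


Formula: EOQ* = sqrt(2DS/H) * sqrt((H+P)/P)
Base EOQ = sqrt(2*25275*22/7.5) = 385.07 units
Correction = sqrt((7.5+48.5)/48.5) = 1.07454
EOQ* = 385.07 * 1.07454 = 413.8 units

413.8 units


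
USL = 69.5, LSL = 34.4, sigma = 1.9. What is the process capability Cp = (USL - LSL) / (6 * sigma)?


Cp = (69.5 - 34.4) / (6 * 1.9)

3.08


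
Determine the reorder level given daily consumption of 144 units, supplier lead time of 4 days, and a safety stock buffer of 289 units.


Formula: ROP = (Daily Demand * Lead Time) + Safety Stock
Demand during lead time = 144 * 4 = 576 units
ROP = 576 + 289 = 865 units

865 units


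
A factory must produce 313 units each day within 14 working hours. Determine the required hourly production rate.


Formula: Production Rate = Daily Demand / Available Hours
Rate = 313 units/day / 14 hours/day
Rate = 22.4 units/hour

22.4 units/hour


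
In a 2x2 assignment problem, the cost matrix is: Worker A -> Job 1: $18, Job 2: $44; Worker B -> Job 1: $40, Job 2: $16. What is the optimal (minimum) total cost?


Option 1: A->1 + B->2 = $18 + $16 = $34
Option 2: A->2 + B->1 = $44 + $40 = $84
Min cost = min($34, $84) = $34

$34


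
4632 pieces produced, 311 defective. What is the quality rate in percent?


Formula: Quality Rate = Good Pieces / Total Pieces * 100
Good pieces = 4632 - 311 = 4321
QR = 4321 / 4632 * 100 = 93.3%

93.3%


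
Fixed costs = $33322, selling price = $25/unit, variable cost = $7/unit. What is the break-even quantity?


Formula: BEQ = Fixed Costs / (Price - Variable Cost)
Contribution margin = $25 - $7 = $18/unit
BEQ = ceil($33322 / $18/unit) = ceil(1851.22) = 1852 units

1852 units


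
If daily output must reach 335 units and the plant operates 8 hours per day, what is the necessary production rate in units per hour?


Formula: Production Rate = Daily Demand / Available Hours
Rate = 335 units/day / 8 hours/day
Rate = 41.9 units/hour

41.9 units/hour


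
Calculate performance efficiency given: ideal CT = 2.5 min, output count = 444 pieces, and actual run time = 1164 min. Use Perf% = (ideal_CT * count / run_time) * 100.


Formula: Performance = (Ideal CT * Total Count) / Run Time * 100
Ideal output time = 2.5 * 444 = 1110.0 min
Performance = 1110.0 / 1164 * 100 = 95.4%

95.4%


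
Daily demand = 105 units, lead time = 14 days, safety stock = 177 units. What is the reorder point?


Formula: ROP = (Daily Demand * Lead Time) + Safety Stock
Demand during lead time = 105 * 14 = 1470 units
ROP = 1470 + 177 = 1647 units

1647 units


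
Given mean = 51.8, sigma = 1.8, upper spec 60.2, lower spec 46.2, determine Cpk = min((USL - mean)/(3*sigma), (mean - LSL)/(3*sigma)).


Cpu = (60.2 - 51.8) / (3 * 1.8) = 1.56
Cpl = (51.8 - 46.2) / (3 * 1.8) = 1.04
Cpk = min(1.56, 1.04) = 1.04

1.04


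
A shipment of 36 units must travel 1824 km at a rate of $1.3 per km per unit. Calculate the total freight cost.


TC = dist * cost * units = 1824 * 1.3 * 36 = $85363.20

$85363.20


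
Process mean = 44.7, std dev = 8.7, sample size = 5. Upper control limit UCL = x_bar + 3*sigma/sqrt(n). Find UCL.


UCL = 44.7 + 3 * 8.7 / sqrt(5)

56.37


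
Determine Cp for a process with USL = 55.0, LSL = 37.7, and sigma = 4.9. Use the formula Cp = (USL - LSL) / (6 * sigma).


Cp = (55.0 - 37.7) / (6 * 4.9)

0.59


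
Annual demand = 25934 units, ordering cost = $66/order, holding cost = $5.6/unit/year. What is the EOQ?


Formula: EOQ = sqrt(2 * D * S / H)
Numerator: 2 * 25934 * 66 = 3423288
2DS/H = 3423288 / 5.6 = 611301.4
EOQ = sqrt(611301.4) = 781.9 units

781.9 units


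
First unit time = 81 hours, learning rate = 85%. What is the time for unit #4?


Formula: T_n = T_1 * (learning_rate)^(log2(n)) where learning_rate = rate/100
Doublings = log2(4) = 2
T_n = 81 * 0.85^2
T_n = 81 * 0.7225 = 58.5 hours

58.5 hours


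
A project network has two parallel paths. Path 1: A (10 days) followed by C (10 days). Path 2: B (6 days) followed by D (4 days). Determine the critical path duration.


Path 1 = 10 + 10 = 20 days
Path 2 = 6 + 4 = 10 days
Duration = max(20, 10) = 20 days

20 days


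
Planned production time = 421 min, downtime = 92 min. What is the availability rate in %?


Formula: Availability = (Planned Time - Downtime) / Planned Time * 100
Uptime = 421 - 92 = 329 min
Availability = 329 / 421 * 100 = 78.1%

78.1%


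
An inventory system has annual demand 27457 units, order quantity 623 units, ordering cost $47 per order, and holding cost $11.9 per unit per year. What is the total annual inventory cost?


TC = 27457/623 * 47 + 623/2 * 11.9

$5778.24


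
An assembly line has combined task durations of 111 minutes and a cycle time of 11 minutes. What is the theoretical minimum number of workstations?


Formula: N_min = ceil(Sum of Task Times / Cycle Time)
N_min = ceil(111 min / 11 min) = ceil(10.0909)
N_min = 11 stations

11


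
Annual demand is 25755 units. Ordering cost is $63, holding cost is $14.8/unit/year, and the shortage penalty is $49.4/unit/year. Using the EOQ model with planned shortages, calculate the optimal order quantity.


Formula: EOQ* = sqrt(2DS/H) * sqrt((H+P)/P)
Base EOQ = sqrt(2*25755*63/14.8) = 468.26 units
Correction = sqrt((14.8+49.4)/49.4) = 1.14
EOQ* = 468.26 * 1.14 = 533.8 units

533.8 units


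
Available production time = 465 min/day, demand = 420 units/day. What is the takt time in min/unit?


Formula: Takt Time = Available Production Time / Customer Demand
Takt = 465 min/day / 420 units/day
Takt = 1.11 min/unit

1.11 min/unit


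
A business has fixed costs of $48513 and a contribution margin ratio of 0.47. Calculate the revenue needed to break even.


Formula: BER = Fixed Costs / Contribution Margin Ratio
BER = $48513 / 0.47
BER = $103219.15 (to the nearest cent)

$103219.15


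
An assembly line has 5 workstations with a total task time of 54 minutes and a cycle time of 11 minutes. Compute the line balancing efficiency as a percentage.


Formula: Efficiency = Sum of Task Times / (N_stations * CT) * 100
Total station capacity = 5 stations * 11 min = 55 min
Efficiency = 54 / 55 * 100 = 98.2%

98.2%


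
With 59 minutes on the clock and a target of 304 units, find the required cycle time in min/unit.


Formula: CT = Available Time / Number of Units
CT = 59 min / 304 units
CT = 0.19 min/unit

0.19 min/unit


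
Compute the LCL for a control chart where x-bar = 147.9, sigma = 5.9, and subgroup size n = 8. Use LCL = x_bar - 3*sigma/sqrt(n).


LCL = 147.9 - 3 * 5.9 / sqrt(8)

141.64


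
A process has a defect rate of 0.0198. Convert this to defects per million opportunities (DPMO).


DPMO = defect_rate * 1000000 = 0.0198 * 1000000

19800


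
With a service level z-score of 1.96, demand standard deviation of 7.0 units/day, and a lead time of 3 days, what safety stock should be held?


Formula: SS = z * sigma_d * sqrt(LT)
sqrt(LT) = sqrt(3) = 1.7321
SS = 1.96 * 7.0 * 1.7321
SS = 23.8 units

23.8 units


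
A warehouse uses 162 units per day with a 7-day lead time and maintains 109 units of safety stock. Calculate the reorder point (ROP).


Formula: ROP = (Daily Demand * Lead Time) + Safety Stock
Demand during lead time = 162 * 7 = 1134 units
ROP = 1134 + 109 = 1243 units

1243 units
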